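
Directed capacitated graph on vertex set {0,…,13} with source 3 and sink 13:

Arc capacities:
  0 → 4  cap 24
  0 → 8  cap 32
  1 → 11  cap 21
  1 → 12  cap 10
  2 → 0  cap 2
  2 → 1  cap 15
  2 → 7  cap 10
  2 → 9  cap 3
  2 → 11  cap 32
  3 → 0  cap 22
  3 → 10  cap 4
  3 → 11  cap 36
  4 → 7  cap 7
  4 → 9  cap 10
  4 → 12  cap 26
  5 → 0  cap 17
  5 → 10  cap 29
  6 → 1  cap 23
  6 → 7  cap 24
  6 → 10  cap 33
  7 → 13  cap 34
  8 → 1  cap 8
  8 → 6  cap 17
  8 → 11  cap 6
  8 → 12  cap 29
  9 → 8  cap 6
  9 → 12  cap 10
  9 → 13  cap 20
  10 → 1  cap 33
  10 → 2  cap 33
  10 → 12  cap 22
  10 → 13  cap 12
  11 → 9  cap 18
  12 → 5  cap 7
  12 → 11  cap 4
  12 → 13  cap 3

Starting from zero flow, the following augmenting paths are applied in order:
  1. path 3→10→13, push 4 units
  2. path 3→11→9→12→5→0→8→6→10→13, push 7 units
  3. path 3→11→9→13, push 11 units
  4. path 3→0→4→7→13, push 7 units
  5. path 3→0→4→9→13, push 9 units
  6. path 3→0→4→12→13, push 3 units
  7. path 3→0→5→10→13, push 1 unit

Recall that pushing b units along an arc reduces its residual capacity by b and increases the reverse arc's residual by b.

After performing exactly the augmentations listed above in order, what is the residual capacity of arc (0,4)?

Residual capacity of (0,4): 5

after path 1 (3→10→13, push 4): res(0,4)=24
after path 2 (3→11→9→12→5→0→8→6→10→13, push 7): res(0,4)=24
after path 3 (3→11→9→13, push 11): res(0,4)=24
after path 4 (3→0→4→7→13, push 7): res(0,4)=17
after path 5 (3→0→4→9→13, push 9): res(0,4)=8
after path 6 (3→0→4→12→13, push 3): res(0,4)=5
after path 7 (3→0→5→10→13, push 1): res(0,4)=5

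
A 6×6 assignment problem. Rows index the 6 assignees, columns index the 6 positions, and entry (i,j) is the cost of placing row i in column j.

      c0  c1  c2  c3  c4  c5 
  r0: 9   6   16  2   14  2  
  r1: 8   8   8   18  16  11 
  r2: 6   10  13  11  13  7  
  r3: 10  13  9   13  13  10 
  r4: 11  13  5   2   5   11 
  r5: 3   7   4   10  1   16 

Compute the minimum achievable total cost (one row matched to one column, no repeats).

Minimum assignment cost: 28

optimal assignment: row0→col5 (cost 2), row1→col1 (cost 8), row2→col0 (cost 6), row3→col2 (cost 9), row4→col3 (cost 2), row5→col4 (cost 1)
total = 2 + 8 + 6 + 9 + 2 + 1 = 28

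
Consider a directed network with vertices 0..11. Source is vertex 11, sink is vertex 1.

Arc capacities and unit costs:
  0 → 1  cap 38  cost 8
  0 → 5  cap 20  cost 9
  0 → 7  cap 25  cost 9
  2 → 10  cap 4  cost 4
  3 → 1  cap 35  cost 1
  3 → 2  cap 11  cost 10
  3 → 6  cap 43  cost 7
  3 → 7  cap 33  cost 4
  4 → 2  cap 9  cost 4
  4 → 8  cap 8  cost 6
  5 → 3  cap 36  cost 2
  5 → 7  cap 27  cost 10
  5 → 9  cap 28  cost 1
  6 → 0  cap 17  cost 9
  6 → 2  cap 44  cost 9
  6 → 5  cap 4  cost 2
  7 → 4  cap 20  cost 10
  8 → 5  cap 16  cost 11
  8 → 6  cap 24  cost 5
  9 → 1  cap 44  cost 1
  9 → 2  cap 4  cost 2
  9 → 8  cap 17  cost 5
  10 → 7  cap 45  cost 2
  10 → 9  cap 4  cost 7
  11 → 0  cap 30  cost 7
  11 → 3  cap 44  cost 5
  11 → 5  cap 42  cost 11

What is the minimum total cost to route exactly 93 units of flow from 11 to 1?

Minimum cost for 93 units: 1024

shortest-cost path #1: 11→3→1 push 35 @ unit cost 6 (adds 210)
shortest-cost path #2: 11→5→9→1 push 28 @ unit cost 13 (adds 364)
shortest-cost path #3: 11→0→1 push 30 @ unit cost 15 (adds 450)
total cost = 1024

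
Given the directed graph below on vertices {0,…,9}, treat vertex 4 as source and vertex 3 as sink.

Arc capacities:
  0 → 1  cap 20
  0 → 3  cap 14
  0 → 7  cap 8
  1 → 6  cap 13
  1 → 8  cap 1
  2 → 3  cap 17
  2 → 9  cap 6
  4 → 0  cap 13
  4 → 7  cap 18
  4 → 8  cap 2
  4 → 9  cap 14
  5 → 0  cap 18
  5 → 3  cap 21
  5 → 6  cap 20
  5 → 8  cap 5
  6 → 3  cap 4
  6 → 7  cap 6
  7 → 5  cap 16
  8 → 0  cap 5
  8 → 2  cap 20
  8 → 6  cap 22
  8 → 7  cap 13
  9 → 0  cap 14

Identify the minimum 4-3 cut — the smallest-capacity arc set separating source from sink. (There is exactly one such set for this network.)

Min-cut arcs: {(0,3), (1,8), (4,8), (6,3), (7,5)} (total capacity 37)

augment #1: 4→0→3 push 13
augment #2: 4→7→5→3 push 16
augment #3: 4→8→0→3 push 1
augment #4: 4→8→2→3 push 1
augment #5: 4→9→0→1→6→3 push 4
augment #6: 4→9→0→8→2→3 push 1
augment #7: 4→9→0→1→8→2→3 push 1
max flow = 37; residual-reachable set from 4 gives S-side
cut edges (S→T): {(0,3), (1,8), (4,8), (6,3), (7,5)} total cap 37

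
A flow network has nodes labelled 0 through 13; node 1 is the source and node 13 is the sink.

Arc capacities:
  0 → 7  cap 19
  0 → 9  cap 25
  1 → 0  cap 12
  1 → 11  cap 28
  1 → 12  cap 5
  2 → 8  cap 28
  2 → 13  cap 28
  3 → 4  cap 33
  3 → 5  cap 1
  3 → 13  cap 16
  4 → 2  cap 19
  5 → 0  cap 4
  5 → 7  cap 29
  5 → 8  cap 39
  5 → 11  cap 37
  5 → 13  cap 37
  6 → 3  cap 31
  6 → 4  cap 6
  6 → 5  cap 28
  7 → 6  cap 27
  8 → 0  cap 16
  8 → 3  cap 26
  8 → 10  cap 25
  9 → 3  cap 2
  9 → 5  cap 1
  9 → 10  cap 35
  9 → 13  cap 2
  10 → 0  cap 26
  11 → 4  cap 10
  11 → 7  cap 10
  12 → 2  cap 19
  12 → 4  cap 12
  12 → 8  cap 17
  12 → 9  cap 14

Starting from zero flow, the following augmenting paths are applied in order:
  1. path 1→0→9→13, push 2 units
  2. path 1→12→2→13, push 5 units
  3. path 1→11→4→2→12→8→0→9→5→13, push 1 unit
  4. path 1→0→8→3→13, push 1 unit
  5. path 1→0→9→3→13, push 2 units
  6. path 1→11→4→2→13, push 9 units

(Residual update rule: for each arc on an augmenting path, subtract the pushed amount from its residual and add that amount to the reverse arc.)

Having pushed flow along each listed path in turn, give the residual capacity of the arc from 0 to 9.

Residual capacity of (0,9): 20

after path 1 (1→0→9→13, push 2): res(0,9)=23
after path 2 (1→12→2→13, push 5): res(0,9)=23
after path 3 (1→11→4→2→12→8→0→9→5→13, push 1): res(0,9)=22
after path 4 (1→0→8→3→13, push 1): res(0,9)=22
after path 5 (1→0→9→3→13, push 2): res(0,9)=20
after path 6 (1→11→4→2→13, push 9): res(0,9)=20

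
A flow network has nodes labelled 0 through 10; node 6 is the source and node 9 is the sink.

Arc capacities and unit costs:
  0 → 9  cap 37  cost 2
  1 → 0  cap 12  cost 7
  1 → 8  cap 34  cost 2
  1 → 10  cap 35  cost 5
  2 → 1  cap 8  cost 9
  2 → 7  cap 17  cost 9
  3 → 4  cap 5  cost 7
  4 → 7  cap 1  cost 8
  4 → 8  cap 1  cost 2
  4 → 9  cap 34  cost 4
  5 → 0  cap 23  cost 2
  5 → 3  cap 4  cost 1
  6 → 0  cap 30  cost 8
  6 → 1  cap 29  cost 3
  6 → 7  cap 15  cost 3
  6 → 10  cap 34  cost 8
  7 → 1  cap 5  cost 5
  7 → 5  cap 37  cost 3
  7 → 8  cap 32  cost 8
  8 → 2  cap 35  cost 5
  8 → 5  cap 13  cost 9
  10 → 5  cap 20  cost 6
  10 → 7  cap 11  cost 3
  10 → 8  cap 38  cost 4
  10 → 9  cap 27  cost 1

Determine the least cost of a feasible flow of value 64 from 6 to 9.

shortest-cost path #1: 6→10→9 push 27 @ unit cost 9 (adds 243)
shortest-cost path #2: 6→0→9 push 30 @ unit cost 10 (adds 300)
shortest-cost path #3: 6→7→5→0→9 push 7 @ unit cost 10 (adds 70)
total cost = 613

Minimum cost for 64 units: 613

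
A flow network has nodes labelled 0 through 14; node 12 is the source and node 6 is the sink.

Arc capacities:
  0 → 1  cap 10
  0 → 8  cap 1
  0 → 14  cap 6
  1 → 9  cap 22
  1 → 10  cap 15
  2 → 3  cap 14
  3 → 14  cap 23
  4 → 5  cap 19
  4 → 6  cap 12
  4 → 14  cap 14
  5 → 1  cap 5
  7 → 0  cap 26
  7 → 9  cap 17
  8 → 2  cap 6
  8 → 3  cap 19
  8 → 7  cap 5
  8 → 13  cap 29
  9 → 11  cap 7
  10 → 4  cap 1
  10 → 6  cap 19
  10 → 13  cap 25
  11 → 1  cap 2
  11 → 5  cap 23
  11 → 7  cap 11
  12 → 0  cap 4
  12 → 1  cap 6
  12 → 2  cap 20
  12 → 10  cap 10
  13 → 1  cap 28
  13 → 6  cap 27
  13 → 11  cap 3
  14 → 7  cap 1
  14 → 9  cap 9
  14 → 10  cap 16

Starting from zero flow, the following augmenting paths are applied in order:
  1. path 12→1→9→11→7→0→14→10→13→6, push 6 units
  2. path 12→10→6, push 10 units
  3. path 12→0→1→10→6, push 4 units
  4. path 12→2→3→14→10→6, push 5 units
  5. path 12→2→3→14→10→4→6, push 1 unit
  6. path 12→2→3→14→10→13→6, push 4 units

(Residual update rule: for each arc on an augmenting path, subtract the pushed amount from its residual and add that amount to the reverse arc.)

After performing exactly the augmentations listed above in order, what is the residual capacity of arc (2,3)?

Residual capacity of (2,3): 4

after path 1 (12→1→9→11→7→0→14→10→13→6, push 6): res(2,3)=14
after path 2 (12→10→6, push 10): res(2,3)=14
after path 3 (12→0→1→10→6, push 4): res(2,3)=14
after path 4 (12→2→3→14→10→6, push 5): res(2,3)=9
after path 5 (12→2→3→14→10→4→6, push 1): res(2,3)=8
after path 6 (12→2→3→14→10→13→6, push 4): res(2,3)=4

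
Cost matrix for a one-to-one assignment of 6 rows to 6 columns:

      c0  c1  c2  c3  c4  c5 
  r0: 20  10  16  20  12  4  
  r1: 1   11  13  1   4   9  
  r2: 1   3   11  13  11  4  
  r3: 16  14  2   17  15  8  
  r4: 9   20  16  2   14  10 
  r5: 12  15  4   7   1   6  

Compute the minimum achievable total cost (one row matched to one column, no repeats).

Minimum assignment cost: 13

optimal assignment: row0→col5 (cost 4), row1→col0 (cost 1), row2→col1 (cost 3), row3→col2 (cost 2), row4→col3 (cost 2), row5→col4 (cost 1)
total = 4 + 1 + 3 + 2 + 2 + 1 = 13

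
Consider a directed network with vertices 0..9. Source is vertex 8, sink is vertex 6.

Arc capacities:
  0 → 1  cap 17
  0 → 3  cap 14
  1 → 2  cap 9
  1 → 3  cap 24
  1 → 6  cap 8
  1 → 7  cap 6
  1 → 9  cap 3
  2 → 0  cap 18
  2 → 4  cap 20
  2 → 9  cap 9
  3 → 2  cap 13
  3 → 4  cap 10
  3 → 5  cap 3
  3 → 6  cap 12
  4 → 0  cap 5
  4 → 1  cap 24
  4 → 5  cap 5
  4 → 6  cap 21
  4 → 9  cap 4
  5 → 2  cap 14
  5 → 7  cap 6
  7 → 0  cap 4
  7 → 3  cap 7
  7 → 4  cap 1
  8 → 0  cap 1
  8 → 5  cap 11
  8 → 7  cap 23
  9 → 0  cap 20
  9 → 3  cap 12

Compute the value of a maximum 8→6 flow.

augment #1: 8→0→1→6 bottleneck 1, total now 1
augment #2: 8→7→3→6 bottleneck 7, total now 8
augment #3: 8→7→4→6 bottleneck 1, total now 9
augment #4: 8→5→2→4→6 bottleneck 11, total now 20
augment #5: 8→7→0→1→6 bottleneck 4, total now 24

Maximum flow value: 24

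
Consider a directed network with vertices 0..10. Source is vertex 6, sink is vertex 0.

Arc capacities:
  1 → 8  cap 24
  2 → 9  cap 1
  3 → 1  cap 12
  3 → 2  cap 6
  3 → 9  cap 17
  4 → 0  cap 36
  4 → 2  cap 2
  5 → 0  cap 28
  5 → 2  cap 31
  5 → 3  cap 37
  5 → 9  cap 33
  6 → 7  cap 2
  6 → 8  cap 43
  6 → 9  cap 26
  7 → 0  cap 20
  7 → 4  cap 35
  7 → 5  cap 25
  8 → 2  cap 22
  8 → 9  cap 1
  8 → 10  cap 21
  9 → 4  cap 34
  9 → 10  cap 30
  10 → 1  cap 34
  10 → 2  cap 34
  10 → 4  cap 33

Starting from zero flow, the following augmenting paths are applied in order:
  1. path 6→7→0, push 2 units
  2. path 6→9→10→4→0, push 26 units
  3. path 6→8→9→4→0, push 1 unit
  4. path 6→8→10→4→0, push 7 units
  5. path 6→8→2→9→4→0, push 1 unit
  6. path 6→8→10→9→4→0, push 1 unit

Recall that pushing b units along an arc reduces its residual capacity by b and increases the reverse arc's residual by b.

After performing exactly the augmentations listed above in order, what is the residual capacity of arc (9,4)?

after path 1 (6→7→0, push 2): res(9,4)=34
after path 2 (6→9→10→4→0, push 26): res(9,4)=34
after path 3 (6→8→9→4→0, push 1): res(9,4)=33
after path 4 (6→8→10→4→0, push 7): res(9,4)=33
after path 5 (6→8→2→9→4→0, push 1): res(9,4)=32
after path 6 (6→8→10→9→4→0, push 1): res(9,4)=31

Residual capacity of (9,4): 31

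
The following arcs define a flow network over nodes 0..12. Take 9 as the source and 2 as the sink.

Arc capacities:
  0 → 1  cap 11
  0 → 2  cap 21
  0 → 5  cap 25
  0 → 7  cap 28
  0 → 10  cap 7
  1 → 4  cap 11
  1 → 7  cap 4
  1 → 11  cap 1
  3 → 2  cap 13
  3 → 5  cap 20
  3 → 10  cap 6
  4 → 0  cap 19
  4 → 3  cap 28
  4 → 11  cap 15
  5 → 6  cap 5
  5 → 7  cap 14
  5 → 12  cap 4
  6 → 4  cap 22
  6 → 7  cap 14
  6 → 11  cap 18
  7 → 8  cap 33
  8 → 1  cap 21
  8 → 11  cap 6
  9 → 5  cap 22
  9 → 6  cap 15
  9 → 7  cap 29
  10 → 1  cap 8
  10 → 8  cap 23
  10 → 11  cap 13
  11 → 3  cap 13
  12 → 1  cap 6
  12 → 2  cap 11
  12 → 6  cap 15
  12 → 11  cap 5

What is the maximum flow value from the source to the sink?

Maximum flow value: 36

augment #1: 9→5→12→2 bottleneck 4, total now 4
augment #2: 9→6→4→0→2 bottleneck 15, total now 19
augment #3: 9→5→6→4→0→2 bottleneck 4, total now 23
augment #4: 9→5→6→4→3→2 bottleneck 1, total now 24
augment #5: 9→7→8→11→3→2 bottleneck 6, total now 30
augment #6: 9→7→8→1→4→3→2 bottleneck 6, total now 36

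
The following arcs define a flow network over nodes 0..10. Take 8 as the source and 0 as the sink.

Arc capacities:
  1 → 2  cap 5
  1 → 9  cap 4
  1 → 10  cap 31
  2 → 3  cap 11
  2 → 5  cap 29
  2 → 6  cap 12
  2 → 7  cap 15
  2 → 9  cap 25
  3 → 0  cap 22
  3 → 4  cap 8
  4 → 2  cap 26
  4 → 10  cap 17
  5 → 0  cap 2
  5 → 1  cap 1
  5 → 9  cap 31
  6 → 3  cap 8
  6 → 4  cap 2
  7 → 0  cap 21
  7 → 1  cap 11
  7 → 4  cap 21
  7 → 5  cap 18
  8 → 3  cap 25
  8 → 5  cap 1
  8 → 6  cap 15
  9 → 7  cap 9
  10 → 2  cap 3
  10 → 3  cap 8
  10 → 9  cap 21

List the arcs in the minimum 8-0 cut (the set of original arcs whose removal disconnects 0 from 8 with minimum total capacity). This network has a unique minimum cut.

Min-cut arcs: {(3,0), (3,4), (6,4), (8,5)} (total capacity 33)

augment #1: 8→3→0 push 22
augment #2: 8→5→0 push 1
augment #3: 8→3→4→2→5→0 push 1
augment #4: 8→3→4→2→7→0 push 2
augment #5: 8→6→4→2→7→0 push 2
augment #6: 8→6→3→4→2→7→0 push 5
max flow = 33; residual-reachable set from 8 gives S-side
cut edges (S→T): {(3,0), (3,4), (6,4), (8,5)} total cap 33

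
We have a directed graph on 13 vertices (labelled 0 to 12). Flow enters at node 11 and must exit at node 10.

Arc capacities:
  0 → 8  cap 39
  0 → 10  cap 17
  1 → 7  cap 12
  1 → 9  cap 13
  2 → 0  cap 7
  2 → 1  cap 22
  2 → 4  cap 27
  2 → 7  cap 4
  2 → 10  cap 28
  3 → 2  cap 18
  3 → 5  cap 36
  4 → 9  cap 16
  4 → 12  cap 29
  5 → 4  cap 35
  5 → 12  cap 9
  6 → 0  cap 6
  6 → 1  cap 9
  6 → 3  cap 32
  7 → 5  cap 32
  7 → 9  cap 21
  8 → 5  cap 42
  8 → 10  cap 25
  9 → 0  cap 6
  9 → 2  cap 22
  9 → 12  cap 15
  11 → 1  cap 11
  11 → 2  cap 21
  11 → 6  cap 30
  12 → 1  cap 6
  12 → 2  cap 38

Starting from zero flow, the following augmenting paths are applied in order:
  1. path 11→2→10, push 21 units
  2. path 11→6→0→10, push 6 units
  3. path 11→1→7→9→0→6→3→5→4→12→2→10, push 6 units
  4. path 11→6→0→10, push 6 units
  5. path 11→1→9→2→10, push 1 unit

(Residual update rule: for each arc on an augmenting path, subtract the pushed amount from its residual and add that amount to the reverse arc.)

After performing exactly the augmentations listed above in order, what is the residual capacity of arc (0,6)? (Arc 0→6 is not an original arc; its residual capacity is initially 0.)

Residual capacity of (0,6): 6

after path 1 (11→2→10, push 21): res(0,6)=0
after path 2 (11→6→0→10, push 6): res(0,6)=6
after path 3 (11→1→7→9→0→6→3→5→4→12→2→10, push 6): res(0,6)=0
after path 4 (11→6→0→10, push 6): res(0,6)=6
after path 5 (11→1→9→2→10, push 1): res(0,6)=6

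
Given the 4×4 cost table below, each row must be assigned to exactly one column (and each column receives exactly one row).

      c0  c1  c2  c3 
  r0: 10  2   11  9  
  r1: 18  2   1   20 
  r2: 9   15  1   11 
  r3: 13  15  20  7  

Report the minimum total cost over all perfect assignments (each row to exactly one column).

optimal assignment: row0→col1 (cost 2), row1→col2 (cost 1), row2→col0 (cost 9), row3→col3 (cost 7)
total = 2 + 1 + 9 + 7 = 19

Minimum assignment cost: 19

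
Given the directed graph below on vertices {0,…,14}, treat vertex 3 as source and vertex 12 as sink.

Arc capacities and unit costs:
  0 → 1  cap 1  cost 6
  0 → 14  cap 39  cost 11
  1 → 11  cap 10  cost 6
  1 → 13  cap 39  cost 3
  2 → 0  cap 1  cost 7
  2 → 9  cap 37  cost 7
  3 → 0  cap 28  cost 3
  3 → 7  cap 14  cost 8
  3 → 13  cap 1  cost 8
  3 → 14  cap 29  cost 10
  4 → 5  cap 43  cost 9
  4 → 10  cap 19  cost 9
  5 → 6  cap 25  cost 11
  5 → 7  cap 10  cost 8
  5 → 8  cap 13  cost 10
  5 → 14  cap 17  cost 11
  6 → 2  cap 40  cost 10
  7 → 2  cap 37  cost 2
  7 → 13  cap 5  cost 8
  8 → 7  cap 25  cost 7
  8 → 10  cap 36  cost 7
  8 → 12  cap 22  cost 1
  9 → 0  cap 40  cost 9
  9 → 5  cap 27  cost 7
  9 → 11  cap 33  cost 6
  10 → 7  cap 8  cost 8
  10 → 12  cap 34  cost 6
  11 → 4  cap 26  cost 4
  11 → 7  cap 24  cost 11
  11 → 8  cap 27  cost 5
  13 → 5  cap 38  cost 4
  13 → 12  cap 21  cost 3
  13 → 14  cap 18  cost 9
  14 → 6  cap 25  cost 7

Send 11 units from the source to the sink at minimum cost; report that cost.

Minimum cost for 11 units: 237

shortest-cost path #1: 3→13→12 push 1 @ unit cost 11 (adds 11)
shortest-cost path #2: 3→0→1→13→12 push 1 @ unit cost 15 (adds 15)
shortest-cost path #3: 3→7→13→12 push 5 @ unit cost 19 (adds 95)
shortest-cost path #4: 3→7→2→9→11→8→12 push 4 @ unit cost 29 (adds 116)
total cost = 237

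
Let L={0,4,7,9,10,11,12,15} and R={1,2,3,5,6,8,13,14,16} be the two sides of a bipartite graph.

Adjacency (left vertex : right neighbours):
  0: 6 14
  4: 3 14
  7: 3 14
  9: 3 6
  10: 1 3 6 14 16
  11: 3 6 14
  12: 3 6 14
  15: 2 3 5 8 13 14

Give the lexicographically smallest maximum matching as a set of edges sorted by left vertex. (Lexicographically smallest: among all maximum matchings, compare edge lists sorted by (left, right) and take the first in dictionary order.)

|M| = 5 (so the lex-smallest maximum matching has 5 edges)
process left vertices in ascending order; for each, take the smallest-labelled available neighbour that still permits 5 edges overall, or leave it unmatched if none does
lex-smallest matching: {0-6, 4-3, 7-14, 10-1, 15-2}

Lex-smallest maximum matching: {(0,6), (4,3), (7,14), (10,1), (15,2)}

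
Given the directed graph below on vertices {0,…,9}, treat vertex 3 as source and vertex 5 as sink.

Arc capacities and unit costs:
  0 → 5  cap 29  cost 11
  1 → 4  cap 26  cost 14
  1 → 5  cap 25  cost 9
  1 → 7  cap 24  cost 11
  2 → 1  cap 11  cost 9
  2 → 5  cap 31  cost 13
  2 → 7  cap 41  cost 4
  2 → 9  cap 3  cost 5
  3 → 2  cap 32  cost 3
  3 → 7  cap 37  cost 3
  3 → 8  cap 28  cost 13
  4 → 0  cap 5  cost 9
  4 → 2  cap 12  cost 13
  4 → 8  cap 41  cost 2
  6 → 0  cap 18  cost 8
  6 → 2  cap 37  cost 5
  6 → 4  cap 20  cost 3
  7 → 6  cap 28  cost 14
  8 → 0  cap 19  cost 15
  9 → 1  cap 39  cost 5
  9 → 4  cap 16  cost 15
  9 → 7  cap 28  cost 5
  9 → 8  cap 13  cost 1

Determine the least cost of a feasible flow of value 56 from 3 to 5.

Minimum cost for 56 units: 1399

shortest-cost path #1: 3→2→5 push 31 @ unit cost 16 (adds 496)
shortest-cost path #2: 3→2→1→5 push 1 @ unit cost 21 (adds 21)
shortest-cost path #3: 3→7→6→0→5 push 18 @ unit cost 36 (adds 648)
shortest-cost path #4: 3→8→0→5 push 6 @ unit cost 39 (adds 234)
total cost = 1399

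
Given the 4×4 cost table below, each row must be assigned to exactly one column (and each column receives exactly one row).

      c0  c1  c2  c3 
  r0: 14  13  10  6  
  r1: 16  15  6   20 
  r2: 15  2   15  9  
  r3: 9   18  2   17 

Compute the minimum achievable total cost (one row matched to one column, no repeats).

optimal assignment: row0→col3 (cost 6), row1→col2 (cost 6), row2→col1 (cost 2), row3→col0 (cost 9)
total = 6 + 6 + 2 + 9 = 23

Minimum assignment cost: 23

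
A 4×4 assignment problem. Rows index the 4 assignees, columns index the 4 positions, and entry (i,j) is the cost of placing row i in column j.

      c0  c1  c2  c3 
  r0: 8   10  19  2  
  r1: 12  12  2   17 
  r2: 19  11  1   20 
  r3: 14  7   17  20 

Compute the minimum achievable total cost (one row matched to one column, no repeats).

optimal assignment: row0→col3 (cost 2), row1→col0 (cost 12), row2→col2 (cost 1), row3→col1 (cost 7)
total = 2 + 12 + 1 + 7 = 22

Minimum assignment cost: 22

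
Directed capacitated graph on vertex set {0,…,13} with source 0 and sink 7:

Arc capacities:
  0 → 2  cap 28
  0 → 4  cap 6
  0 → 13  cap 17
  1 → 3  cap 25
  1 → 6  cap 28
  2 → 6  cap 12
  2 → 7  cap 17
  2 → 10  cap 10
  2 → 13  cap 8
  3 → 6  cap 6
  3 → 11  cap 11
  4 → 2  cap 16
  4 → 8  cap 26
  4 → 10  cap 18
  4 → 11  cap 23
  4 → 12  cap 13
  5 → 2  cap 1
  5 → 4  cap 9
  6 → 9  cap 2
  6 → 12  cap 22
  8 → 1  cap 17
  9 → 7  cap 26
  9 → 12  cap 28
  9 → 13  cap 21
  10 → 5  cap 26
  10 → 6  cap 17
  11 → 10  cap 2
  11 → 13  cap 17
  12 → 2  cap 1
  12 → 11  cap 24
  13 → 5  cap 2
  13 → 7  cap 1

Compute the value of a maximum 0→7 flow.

Maximum flow value: 20

augment #1: 0→2→7 bottleneck 17, total now 17
augment #2: 0→13→7 bottleneck 1, total now 18
augment #3: 0→2→6→9→7 bottleneck 2, total now 20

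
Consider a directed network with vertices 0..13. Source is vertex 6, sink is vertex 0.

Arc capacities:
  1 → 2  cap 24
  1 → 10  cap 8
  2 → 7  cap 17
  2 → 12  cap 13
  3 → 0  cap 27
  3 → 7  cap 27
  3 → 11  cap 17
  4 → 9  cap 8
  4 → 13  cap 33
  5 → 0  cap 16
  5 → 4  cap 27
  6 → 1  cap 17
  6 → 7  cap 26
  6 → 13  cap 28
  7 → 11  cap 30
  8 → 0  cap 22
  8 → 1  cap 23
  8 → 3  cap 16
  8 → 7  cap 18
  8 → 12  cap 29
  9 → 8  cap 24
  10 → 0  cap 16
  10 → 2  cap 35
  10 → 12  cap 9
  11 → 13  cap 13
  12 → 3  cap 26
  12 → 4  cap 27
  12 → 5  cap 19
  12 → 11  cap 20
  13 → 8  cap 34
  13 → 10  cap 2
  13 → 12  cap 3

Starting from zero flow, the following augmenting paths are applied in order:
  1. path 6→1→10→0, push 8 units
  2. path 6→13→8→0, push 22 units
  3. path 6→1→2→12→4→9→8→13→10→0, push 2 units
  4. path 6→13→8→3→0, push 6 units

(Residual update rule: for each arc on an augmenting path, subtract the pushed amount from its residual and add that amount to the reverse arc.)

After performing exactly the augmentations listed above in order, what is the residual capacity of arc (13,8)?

after path 1 (6→1→10→0, push 8): res(13,8)=34
after path 2 (6→13→8→0, push 22): res(13,8)=12
after path 3 (6→1→2→12→4→9→8→13→10→0, push 2): res(13,8)=14
after path 4 (6→13→8→3→0, push 6): res(13,8)=8

Residual capacity of (13,8): 8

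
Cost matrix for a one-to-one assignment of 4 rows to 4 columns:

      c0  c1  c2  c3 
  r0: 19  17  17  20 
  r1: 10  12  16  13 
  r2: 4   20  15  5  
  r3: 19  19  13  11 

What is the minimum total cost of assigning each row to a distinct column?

optimal assignment: row0→col2 (cost 17), row1→col1 (cost 12), row2→col0 (cost 4), row3→col3 (cost 11)
total = 17 + 12 + 4 + 11 = 44

Minimum assignment cost: 44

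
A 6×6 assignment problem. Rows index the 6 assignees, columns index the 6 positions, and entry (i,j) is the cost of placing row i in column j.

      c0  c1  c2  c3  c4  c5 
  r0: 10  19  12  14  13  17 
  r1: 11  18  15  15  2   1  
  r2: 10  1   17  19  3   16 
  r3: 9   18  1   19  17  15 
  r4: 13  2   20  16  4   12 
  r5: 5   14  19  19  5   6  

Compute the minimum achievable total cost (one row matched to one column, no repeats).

one of 2 optimal assignments: row0→col3 (cost 14), row1→col5 (cost 1), row2→col1 (cost 1), row3→col2 (cost 1), row4→col4 (cost 4), row5→col0 (cost 5)
total = 14 + 1 + 1 + 1 + 4 + 5 = 26

Minimum assignment cost: 26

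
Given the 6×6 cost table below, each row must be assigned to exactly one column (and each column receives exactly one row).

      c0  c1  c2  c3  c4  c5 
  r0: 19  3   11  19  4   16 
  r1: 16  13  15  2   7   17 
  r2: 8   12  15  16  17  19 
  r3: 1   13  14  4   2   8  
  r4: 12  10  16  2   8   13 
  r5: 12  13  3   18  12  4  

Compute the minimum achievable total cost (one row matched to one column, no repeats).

one of 2 optimal assignments: row0→col1 (cost 3), row1→col3 (cost 2), row2→col0 (cost 8), row3→col4 (cost 2), row4→col5 (cost 13), row5→col2 (cost 3)
total = 3 + 2 + 8 + 2 + 13 + 3 = 31

Minimum assignment cost: 31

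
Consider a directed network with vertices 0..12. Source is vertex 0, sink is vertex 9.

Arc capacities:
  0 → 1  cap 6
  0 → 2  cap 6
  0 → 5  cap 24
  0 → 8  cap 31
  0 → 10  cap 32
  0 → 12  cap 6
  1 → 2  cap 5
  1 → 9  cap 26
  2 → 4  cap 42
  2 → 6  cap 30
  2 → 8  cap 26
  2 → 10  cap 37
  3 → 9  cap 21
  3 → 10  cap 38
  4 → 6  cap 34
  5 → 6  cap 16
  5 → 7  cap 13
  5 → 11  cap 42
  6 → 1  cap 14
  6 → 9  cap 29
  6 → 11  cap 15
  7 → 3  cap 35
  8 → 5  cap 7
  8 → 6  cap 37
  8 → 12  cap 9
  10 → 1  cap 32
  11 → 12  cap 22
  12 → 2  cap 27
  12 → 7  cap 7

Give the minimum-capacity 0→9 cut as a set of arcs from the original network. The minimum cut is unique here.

augment #1: 0→1→9 push 6
augment #2: 0→2→6→9 push 6
augment #3: 0→5→6→9 push 16
augment #4: 0→8→6→9 push 7
augment #5: 0→10→1→9 push 20
augment #6: 0→5→7→3→9 push 8
augment #7: 0→12→7→3→9 push 6
augment #8: 0→8→5→7→3→9 push 5
augment #9: 0→8→12→7→3→9 push 1
max flow = 75; residual-reachable set from 0 gives S-side
cut edges (S→T): {(1,9), (5,7), (6,9), (12,7)} total cap 75

Min-cut arcs: {(1,9), (5,7), (6,9), (12,7)} (total capacity 75)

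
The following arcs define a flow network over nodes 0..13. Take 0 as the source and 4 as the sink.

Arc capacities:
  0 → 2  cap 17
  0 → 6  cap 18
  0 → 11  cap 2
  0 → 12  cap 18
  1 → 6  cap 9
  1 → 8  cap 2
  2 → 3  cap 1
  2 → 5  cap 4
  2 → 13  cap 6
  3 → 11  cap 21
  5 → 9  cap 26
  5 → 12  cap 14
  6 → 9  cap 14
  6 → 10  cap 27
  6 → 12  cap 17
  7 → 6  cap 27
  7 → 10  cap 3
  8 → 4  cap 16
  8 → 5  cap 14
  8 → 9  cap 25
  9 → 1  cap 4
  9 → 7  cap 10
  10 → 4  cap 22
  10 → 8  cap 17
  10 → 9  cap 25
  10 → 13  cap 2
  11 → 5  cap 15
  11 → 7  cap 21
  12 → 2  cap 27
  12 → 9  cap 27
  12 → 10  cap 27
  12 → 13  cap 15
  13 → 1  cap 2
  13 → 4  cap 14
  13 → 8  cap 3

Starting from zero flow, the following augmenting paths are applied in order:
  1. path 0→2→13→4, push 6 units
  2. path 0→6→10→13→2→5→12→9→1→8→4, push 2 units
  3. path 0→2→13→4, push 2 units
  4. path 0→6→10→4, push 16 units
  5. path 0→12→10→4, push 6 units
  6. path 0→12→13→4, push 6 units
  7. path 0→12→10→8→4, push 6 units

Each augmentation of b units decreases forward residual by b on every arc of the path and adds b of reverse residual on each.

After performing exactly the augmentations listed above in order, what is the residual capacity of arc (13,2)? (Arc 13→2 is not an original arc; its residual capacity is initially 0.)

Residual capacity of (13,2): 6

after path 1 (0→2→13→4, push 6): res(13,2)=6
after path 2 (0→6→10→13→2→5→12→9→1→8→4, push 2): res(13,2)=4
after path 3 (0→2→13→4, push 2): res(13,2)=6
after path 4 (0→6→10→4, push 16): res(13,2)=6
after path 5 (0→12→10→4, push 6): res(13,2)=6
after path 6 (0→12→13→4, push 6): res(13,2)=6
after path 7 (0→12→10→8→4, push 6): res(13,2)=6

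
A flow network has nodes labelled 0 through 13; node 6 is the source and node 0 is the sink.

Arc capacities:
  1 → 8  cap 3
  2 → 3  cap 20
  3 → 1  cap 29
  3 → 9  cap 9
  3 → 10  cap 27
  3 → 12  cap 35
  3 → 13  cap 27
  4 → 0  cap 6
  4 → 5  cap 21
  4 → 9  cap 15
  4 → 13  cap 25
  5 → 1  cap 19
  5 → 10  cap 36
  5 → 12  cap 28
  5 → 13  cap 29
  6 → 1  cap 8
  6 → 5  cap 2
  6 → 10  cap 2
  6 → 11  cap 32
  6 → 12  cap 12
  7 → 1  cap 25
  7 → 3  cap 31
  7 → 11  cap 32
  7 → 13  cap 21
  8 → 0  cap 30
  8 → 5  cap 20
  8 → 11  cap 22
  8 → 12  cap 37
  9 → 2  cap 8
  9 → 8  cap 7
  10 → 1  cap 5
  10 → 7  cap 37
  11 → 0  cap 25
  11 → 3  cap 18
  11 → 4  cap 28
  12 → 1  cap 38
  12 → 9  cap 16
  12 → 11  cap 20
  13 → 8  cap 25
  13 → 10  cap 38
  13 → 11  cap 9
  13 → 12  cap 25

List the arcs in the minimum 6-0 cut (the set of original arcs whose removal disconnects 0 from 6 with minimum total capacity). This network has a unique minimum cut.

Min-cut arcs: {(1,8), (6,5), (6,10), (6,11), (6,12)} (total capacity 51)

augment #1: 6→11→0 push 25
augment #2: 6→1→8→0 push 3
augment #3: 6→11→4→0 push 6
augment #4: 6→5→13→8→0 push 2
augment #5: 6→12→9→8→0 push 7
augment #6: 6→10→7→13→8→0 push 2
augment #7: 6→11→3→13→8→0 push 1
augment #8: 6→12→11→3→13→8→0 push 5
max flow = 51; residual-reachable set from 6 gives S-side
cut edges (S→T): {(1,8), (6,5), (6,10), (6,11), (6,12)} total cap 51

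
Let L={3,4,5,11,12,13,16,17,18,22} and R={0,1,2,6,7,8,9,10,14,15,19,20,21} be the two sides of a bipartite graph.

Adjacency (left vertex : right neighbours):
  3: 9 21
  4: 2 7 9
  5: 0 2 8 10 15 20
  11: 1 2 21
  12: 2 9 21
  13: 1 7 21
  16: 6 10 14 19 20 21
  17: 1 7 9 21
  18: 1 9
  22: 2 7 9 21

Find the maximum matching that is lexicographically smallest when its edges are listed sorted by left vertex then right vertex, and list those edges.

|M| = 7 (so the lex-smallest maximum matching has 7 edges)
process left vertices in ascending order; for each, take the smallest-labelled available neighbour that still permits 7 edges overall, or leave it unmatched if none does
lex-smallest matching: {3-9, 4-2, 5-0, 11-1, 12-21, 13-7, 16-6}

Lex-smallest maximum matching: {(3,9), (4,2), (5,0), (11,1), (12,21), (13,7), (16,6)}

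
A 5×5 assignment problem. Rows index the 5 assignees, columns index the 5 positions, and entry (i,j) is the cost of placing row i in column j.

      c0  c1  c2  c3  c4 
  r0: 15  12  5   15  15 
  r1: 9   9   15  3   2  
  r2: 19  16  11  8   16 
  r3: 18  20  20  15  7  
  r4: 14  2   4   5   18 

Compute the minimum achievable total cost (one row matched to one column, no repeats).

Minimum assignment cost: 31

optimal assignment: row0→col2 (cost 5), row1→col0 (cost 9), row2→col3 (cost 8), row3→col4 (cost 7), row4→col1 (cost 2)
total = 5 + 9 + 8 + 7 + 2 = 31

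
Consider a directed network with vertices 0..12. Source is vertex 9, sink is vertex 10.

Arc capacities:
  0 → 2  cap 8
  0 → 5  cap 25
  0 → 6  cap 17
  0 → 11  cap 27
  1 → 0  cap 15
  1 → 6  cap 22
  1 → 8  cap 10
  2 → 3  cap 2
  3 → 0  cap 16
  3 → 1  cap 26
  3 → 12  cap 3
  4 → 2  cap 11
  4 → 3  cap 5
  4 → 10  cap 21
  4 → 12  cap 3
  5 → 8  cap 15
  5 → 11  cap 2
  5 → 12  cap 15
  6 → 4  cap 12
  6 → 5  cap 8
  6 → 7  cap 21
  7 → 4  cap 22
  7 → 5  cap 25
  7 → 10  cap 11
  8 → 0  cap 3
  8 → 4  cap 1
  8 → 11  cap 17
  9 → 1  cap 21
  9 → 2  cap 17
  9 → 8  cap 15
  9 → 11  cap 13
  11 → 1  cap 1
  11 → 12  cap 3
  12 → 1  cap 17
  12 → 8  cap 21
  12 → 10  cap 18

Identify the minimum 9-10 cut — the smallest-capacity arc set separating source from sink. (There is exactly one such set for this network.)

Min-cut arcs: {(2,3), (8,0), (8,4), (9,1), (11,1), (11,12)} (total capacity 31)

augment #1: 9→8→4→10 push 1
augment #2: 9→11→12→10 push 3
augment #3: 9→1→6→4→10 push 12
augment #4: 9→1→6→7→10 push 9
augment #5: 9→2→3→12→10 push 2
augment #6: 9→8→0→5→12→10 push 3
augment #7: 9→11→1→6→7→10 push 1
max flow = 31; residual-reachable set from 9 gives S-side
cut edges (S→T): {(2,3), (8,0), (8,4), (9,1), (11,1), (11,12)} total cap 31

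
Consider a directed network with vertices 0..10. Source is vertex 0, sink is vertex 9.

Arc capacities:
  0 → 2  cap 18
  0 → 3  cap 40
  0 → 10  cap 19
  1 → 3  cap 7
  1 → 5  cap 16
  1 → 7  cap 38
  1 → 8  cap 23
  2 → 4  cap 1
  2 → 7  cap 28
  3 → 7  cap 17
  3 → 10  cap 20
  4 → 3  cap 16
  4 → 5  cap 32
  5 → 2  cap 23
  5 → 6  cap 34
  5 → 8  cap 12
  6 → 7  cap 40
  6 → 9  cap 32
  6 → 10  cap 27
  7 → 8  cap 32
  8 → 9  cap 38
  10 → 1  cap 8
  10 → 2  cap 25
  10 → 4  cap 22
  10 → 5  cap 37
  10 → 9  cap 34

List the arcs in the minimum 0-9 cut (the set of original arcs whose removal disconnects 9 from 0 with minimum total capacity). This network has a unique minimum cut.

Min-cut arcs: {(0,10), (2,4), (3,10), (7,8)} (total capacity 72)

augment #1: 0→10→9 push 19
augment #2: 0→3→10→9 push 15
augment #3: 0→2→7→8→9 push 18
augment #4: 0→3→7→8→9 push 14
augment #5: 0→3→10→1→8→9 push 5
augment #6: 0→3→7→2→4→5→6→9 push 1
max flow = 72; residual-reachable set from 0 gives S-side
cut edges (S→T): {(0,10), (2,4), (3,10), (7,8)} total cap 72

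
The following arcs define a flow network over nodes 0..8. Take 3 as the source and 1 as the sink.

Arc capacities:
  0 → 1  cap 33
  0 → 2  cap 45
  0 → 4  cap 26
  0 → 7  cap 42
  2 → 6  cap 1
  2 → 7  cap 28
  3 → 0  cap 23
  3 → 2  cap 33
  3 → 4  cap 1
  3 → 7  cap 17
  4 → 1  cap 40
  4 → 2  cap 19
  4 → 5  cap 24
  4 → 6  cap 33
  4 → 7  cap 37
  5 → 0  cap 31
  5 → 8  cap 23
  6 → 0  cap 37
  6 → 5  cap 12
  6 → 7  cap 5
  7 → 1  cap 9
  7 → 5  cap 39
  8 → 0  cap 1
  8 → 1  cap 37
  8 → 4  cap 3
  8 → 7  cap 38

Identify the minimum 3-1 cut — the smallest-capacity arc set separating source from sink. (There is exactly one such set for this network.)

augment #1: 3→0→1 push 23
augment #2: 3→4→1 push 1
augment #3: 3→7→1 push 9
augment #4: 3→2→6→0→1 push 1
augment #5: 3→7→5→0→1 push 8
augment #6: 3→2→7→5→0→1 push 1
augment #7: 3→2→7→5→8→1 push 23
augment #8: 3→2→7→5→0→4→1 push 4
max flow = 70; residual-reachable set from 3 gives S-side
cut edges (S→T): {(2,6), (2,7), (3,0), (3,4), (3,7)} total cap 70

Min-cut arcs: {(2,6), (2,7), (3,0), (3,4), (3,7)} (total capacity 70)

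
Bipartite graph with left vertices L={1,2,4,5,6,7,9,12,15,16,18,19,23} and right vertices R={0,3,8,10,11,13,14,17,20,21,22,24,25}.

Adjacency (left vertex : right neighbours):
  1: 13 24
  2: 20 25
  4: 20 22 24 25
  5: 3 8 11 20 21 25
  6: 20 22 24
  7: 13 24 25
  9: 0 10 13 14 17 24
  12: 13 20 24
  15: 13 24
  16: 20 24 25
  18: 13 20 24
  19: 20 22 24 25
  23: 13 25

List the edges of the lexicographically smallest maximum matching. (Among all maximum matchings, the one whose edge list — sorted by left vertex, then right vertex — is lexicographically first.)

|M| = 7 (so the lex-smallest maximum matching has 7 edges)
process left vertices in ascending order; for each, take the smallest-labelled available neighbour that still permits 7 edges overall, or leave it unmatched if none does
lex-smallest matching: {1-13, 2-20, 4-22, 5-3, 6-24, 7-25, 9-0}

Lex-smallest maximum matching: {(1,13), (2,20), (4,22), (5,3), (6,24), (7,25), (9,0)}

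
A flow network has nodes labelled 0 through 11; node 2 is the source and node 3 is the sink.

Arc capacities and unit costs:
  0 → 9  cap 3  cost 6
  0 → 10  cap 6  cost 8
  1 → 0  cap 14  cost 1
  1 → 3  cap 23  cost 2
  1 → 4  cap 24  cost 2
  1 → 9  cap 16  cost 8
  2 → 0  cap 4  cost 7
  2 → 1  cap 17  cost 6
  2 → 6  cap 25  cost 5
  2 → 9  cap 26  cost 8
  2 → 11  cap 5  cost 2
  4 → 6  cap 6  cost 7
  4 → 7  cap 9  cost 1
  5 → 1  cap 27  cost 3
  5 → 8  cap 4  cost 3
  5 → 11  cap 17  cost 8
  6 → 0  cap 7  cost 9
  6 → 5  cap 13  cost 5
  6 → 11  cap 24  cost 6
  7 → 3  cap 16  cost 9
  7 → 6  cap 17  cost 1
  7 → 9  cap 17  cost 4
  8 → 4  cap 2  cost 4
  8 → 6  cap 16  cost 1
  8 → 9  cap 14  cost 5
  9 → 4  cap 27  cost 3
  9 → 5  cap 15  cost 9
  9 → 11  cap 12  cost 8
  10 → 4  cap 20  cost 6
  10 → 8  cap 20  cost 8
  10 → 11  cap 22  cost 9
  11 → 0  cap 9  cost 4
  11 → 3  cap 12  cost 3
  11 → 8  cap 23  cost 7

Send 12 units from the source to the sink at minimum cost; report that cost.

Minimum cost for 12 units: 81

shortest-cost path #1: 2→11→3 push 5 @ unit cost 5 (adds 25)
shortest-cost path #2: 2→1→3 push 7 @ unit cost 8 (adds 56)
total cost = 81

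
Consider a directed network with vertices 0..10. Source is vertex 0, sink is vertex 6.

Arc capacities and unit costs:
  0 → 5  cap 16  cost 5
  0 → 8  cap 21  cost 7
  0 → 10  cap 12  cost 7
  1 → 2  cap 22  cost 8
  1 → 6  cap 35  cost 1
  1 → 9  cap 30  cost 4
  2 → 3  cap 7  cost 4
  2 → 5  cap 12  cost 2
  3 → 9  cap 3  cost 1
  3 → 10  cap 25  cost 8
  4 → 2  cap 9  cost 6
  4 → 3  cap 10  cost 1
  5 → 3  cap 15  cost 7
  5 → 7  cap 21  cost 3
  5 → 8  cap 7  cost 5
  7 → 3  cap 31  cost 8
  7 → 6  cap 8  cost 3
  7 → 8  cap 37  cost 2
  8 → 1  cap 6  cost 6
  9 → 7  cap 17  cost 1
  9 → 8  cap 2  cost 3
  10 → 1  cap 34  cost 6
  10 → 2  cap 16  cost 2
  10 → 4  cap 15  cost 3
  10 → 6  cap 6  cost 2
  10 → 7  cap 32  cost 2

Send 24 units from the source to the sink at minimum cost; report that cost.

shortest-cost path #1: 0→10→6 push 6 @ unit cost 9 (adds 54)
shortest-cost path #2: 0→5→7→6 push 8 @ unit cost 11 (adds 88)
shortest-cost path #3: 0→8→1→6 push 6 @ unit cost 14 (adds 84)
shortest-cost path #4: 0→10→1→6 push 4 @ unit cost 14 (adds 56)
total cost = 282

Minimum cost for 24 units: 282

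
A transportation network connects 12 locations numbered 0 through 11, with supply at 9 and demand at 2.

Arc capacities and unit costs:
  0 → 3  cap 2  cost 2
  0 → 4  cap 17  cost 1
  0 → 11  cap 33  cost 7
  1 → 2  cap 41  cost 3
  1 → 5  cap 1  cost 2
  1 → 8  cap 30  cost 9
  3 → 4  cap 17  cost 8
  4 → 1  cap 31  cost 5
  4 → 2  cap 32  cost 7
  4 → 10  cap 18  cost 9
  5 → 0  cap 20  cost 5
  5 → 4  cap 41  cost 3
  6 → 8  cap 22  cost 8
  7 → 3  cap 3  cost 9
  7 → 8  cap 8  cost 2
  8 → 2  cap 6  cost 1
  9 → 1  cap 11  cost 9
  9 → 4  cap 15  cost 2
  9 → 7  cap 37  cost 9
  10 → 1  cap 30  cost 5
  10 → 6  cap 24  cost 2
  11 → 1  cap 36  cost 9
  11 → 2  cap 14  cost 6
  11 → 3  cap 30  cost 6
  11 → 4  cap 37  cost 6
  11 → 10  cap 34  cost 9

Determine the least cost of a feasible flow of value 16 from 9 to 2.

Minimum cost for 16 units: 147

shortest-cost path #1: 9→4→2 push 15 @ unit cost 9 (adds 135)
shortest-cost path #2: 9→1→2 push 1 @ unit cost 12 (adds 12)
total cost = 147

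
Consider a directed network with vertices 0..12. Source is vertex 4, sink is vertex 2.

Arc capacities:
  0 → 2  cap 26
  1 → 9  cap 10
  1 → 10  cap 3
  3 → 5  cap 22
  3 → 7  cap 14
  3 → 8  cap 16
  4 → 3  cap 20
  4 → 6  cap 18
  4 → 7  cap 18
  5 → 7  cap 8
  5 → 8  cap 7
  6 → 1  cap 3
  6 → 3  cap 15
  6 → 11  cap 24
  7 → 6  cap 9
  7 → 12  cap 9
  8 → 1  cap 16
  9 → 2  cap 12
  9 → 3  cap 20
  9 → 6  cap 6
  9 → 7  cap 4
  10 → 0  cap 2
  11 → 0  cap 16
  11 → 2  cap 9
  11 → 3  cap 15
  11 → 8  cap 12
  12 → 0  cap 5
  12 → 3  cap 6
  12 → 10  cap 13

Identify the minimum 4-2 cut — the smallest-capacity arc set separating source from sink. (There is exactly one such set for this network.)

Min-cut arcs: {(1,9), (6,11), (10,0), (12,0)} (total capacity 41)

augment #1: 4→6→11→2 push 9
augment #2: 4→6→1→9→2 push 3
augment #3: 4→6→11→0→2 push 6
augment #4: 4→7→12→0→2 push 5
augment #5: 4→3→8→1→9→2 push 7
augment #6: 4→7→6→11→0→2 push 9
augment #7: 4→7→12→10→0→2 push 2
max flow = 41; residual-reachable set from 4 gives S-side
cut edges (S→T): {(1,9), (6,11), (10,0), (12,0)} total cap 41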